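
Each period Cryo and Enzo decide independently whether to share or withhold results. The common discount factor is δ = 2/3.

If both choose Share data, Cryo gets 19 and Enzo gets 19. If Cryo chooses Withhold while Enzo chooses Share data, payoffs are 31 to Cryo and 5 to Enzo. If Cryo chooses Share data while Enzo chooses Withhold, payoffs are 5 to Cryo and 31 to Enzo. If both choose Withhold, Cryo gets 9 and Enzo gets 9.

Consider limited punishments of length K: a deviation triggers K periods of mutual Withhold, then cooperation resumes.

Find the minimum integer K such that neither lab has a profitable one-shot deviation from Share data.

3

Need Σ_{k=1}^{K} δ^k ≥ (31−19)/(19−9) = 1.2000 at δ = 2/3.
At K = 2 the sum is 1.1111 < 1.2000; at K = 3 it is 1.4074 ≥ 1.2000.
So the minimum punishment length is K = 3.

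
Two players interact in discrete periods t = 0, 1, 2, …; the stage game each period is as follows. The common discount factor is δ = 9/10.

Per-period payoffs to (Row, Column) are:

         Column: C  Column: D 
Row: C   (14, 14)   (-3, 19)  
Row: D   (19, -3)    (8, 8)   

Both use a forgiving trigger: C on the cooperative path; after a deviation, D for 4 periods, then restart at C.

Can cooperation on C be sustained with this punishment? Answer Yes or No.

Comparing payoff streams over the 5 periods until play realigns: cooperate → 14(1+δ+…+δ^4); deviate → 19 + 8(δ+…+δ^4).
Cooperation is sustained iff (14−8)(δ+…+δ^4) ≥ 19−14.
δ+…+δ^4 = 9/10·(1−(9/10)^4)/(1−9/10) = 3.0951, and (19−14)/(14−8) = 0.8333.
3.0951 ≥ 0.8333, so cooperation is sustainable.

Yes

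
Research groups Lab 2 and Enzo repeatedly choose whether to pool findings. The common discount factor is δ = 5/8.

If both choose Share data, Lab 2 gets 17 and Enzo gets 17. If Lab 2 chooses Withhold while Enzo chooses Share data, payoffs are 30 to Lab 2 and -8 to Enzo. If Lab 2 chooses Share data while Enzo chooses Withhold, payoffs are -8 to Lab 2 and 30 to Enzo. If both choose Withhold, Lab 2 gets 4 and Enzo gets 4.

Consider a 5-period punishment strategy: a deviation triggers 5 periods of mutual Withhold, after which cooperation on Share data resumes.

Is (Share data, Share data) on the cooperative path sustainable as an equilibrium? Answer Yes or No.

A one-shot deviation gives 30 now, then 4 for 5 periods, then back to 17.
Gain from deviating: (30−17) today; loss: (17−4) in each of the next 5 periods.
No-deviation condition: (17−4)(δ+…+δ^5) ≥ 30−17, i.e. δ+…+δ^5 ≥ 1.
At δ = 5/8: δ+…+δ^5 = 1.5077 ≥ 1.0000.
So cooperation is sustainable.

Yes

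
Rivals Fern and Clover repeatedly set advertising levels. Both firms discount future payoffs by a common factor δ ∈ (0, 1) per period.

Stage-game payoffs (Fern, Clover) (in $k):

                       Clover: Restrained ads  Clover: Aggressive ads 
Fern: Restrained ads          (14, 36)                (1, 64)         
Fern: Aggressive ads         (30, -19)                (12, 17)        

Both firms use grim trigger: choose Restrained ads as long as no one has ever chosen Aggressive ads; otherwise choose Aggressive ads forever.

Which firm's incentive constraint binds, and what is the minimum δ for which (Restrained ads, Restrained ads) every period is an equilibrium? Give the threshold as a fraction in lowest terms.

Fern; δ ≥ 8/9

Fern: cooperation gives 14 each period; deviation gives 30 once then 12 forever.
  14/(1−δ) ≥ 30 + 12δ/(1−δ) ⇒ δ ≥ 16/18 = 8/9.
Clover: cooperation gives 36 each period; deviation gives 64 once then 17 forever.
  δ ≥ 28/47.
Both must hold, so the binding constraint is Fern's: δ ≥ 8/9.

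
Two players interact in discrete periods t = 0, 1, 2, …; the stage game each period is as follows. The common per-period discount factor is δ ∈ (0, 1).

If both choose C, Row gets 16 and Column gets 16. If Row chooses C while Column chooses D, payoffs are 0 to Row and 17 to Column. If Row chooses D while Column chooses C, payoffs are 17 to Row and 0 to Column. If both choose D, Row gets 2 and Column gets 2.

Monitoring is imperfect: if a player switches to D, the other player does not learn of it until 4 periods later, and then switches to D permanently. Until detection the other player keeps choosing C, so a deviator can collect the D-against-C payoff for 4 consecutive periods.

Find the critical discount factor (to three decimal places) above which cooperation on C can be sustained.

Deviating for the 4 undetected periods gains 17−16 = 1 per period over cooperation, then loses 16−2 = 14 per period forever once punishment starts.
Gain: 1(1 + δ + … + δ^3); loss: 14·δ^4/(1−δ).
No profitable deviation ⇔ 1(1−δ^4) ≤ 14·δ^4, i.e. δ^4 ≥ 1/(1+14) = 1/15.
Hence δ ≥ (1/15)^(1/4) ≈ 0.508.

0.508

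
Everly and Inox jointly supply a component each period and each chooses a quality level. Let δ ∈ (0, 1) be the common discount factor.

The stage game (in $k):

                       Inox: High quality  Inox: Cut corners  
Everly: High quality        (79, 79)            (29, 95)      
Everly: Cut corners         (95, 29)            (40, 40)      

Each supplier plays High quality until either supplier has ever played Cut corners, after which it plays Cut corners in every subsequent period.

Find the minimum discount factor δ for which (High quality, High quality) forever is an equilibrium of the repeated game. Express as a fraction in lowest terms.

16/55

Cooperation forever yields 79 each period: 79/(1−δ).
Deviating yields 95 once, then 40 forever: 95 + 40δ/(1−δ).
No profitable deviation requires 79/(1−δ) ≥ 95 + 40δ/(1−δ).
Multiplying by (1−δ): 79 ≥ 95(1−δ) + 40δ = 95 − 55δ.
So 55δ ≥ 16, i.e. δ ≥ 16/55.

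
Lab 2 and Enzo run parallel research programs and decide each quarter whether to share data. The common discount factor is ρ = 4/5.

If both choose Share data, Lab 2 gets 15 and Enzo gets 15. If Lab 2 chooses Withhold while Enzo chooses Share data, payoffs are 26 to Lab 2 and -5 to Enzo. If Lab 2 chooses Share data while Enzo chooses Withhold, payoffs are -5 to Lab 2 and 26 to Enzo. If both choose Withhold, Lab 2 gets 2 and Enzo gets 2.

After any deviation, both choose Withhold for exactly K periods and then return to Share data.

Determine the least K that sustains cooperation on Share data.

No profitable deviation requires (15−2)(ρ+…+ρ^K) ≥ 26−15, i.e. ρ+…+ρ^K ≥ 11/13 ≈ 0.8462.
With ρ = 4/5, the partial sums are K=1: 0.8000, K=2: 1.4400.
K = 2 is the first length at which the sum reaches 0.8462.

2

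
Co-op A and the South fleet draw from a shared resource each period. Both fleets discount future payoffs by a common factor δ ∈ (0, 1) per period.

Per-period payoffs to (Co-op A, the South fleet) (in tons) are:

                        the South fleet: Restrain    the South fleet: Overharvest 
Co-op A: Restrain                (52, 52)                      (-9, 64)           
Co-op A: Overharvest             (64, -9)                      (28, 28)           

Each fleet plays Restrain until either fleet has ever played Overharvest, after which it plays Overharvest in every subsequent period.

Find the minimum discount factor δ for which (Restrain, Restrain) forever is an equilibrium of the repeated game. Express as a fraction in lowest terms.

Cooperation forever yields 52 each period: 52/(1−δ).
Deviating yields 64 once, then 28 forever: 64 + 28δ/(1−δ).
No profitable deviation requires 52/(1−δ) ≥ 64 + 28δ/(1−δ).
Multiplying by (1−δ): 52 ≥ 64(1−δ) + 28δ = 64 − 36δ.
So 36δ ≥ 12, i.e. δ ≥ 12/36 = 1/3.

1/3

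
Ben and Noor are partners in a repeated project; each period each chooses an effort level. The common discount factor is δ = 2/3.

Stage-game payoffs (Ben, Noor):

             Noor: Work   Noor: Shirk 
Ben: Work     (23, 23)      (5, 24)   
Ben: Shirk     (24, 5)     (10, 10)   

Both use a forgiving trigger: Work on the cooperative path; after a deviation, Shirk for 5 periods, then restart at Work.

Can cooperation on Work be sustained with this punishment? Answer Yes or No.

Yes

Comparing payoff streams over the 6 periods until play realigns: cooperate → 23(1+δ+…+δ^5); deviate → 24 + 10(δ+…+δ^5).
Cooperation is sustained iff (23−10)(δ+…+δ^5) ≥ 24−23.
δ+…+δ^5 = 2/3·(1−(2/3)^5)/(1−2/3) = 1.7366, and (24−23)/(23−10) = 0.0769.
1.7366 ≥ 0.0769, so cooperation is sustainable.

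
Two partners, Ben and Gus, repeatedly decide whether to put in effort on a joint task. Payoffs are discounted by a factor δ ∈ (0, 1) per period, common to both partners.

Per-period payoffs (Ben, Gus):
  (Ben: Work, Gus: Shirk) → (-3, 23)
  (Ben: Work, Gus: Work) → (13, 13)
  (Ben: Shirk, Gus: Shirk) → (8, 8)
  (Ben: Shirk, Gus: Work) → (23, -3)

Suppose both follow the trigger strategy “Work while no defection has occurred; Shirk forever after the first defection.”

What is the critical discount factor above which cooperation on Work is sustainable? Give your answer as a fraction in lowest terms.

One-period gain from deviating is 23 − 13 = 10. The loss is 13 − 8 = 5 in every subsequent period, with present value 5·δ/(1−δ).
Deviation is unprofitable when 5·δ/(1−δ) ≥ 10, i.e. δ/(1−δ) ≥ 2.
Equivalently δ ≥ 10/(10+5) = 2/3.

2/3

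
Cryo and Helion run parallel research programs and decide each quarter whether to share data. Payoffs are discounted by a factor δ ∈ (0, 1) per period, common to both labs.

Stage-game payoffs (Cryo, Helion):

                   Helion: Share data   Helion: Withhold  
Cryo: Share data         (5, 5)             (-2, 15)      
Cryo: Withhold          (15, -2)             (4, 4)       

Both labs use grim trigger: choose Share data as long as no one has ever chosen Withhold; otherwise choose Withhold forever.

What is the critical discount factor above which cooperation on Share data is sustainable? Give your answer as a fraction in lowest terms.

10/11

One-period gain from deviating is 15 − 5 = 10. The loss is 5 − 4 = 1 in every subsequent period, with present value 1·δ/(1−δ).
Deviation is unprofitable when 1·δ/(1−δ) ≥ 10, i.e. δ/(1−δ) ≥ 10.
Equivalently δ ≥ 10/(10+1) = 10/11.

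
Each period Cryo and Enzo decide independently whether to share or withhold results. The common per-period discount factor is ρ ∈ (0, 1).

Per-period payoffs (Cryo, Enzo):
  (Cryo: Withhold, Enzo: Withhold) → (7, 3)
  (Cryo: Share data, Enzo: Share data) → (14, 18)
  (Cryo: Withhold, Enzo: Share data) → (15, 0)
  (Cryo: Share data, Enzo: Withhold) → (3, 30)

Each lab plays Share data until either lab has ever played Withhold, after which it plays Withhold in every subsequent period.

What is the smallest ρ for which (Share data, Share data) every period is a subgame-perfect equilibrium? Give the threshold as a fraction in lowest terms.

4/9

Cryo: cooperation gives 14 each period; deviation gives 15 once then 7 forever.
  14/(1−ρ) ≥ 15 + 7ρ/(1−ρ) ⇒ ρ ≥ 1/8.
Enzo: cooperation gives 18 each period; deviation gives 30 once then 3 forever.
  ρ ≥ 12/27 = 4/9.
Both must hold, so the binding constraint is Enzo's: ρ ≥ 4/9.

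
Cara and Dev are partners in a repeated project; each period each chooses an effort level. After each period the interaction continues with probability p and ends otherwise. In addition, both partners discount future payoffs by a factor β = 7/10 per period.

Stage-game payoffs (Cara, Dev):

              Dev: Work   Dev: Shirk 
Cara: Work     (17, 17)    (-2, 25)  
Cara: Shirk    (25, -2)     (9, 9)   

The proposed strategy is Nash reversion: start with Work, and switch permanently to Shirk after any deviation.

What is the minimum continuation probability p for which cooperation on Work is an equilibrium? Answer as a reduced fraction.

5/7

With continuation probability p and discount β, the effective per-period discount factor is βp.
Grim-trigger IC: βp ≥ (25−17)/(25−9) = 1/2.
So p ≥ (1/2)/(7/10) = 5/7.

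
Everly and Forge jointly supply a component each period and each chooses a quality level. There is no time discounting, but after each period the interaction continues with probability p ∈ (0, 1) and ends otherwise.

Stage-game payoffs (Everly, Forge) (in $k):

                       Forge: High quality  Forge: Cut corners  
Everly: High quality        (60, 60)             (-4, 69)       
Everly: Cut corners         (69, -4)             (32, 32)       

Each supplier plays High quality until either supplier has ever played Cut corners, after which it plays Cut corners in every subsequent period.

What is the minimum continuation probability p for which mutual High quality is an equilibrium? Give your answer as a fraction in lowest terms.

Expected cooperation value is 60 + p·60 + p²·60 + … = 60/(1−p); deviation gives 69 + p·32/(1−p).
60 ≥ 69(1−p) + 32p ⇒ 37p ≥ 9 ⇒ p ≥ 9/37.

9/37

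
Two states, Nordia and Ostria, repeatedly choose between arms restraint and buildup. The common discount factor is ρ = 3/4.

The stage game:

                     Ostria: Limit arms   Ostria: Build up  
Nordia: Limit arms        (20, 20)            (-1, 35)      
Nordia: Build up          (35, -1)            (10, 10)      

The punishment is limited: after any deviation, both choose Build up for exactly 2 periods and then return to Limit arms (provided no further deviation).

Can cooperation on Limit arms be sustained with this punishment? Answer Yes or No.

IC: ρ+…+ρ^2 ≥ (35−20)/(20−10) = 3/2.
At ρ = 3/4: partial sum = 1.3125 < 1.5000. Cooperation not sustainable.

No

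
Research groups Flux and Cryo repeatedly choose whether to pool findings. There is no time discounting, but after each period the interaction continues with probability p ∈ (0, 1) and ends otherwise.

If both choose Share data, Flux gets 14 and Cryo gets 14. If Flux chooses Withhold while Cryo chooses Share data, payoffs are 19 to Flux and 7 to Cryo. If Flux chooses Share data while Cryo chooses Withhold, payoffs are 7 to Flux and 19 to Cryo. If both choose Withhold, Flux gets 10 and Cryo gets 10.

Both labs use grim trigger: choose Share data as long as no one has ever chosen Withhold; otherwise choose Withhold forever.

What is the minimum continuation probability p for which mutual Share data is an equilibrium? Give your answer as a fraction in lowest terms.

With no time discounting, the continuation probability p plays the role of the discount factor.
Grim-trigger IC: 14/(1−p) ≥ 19 + 10p/(1−p) ⇒ p ≥ (19−14)/(19−10) = 5/9.

5/9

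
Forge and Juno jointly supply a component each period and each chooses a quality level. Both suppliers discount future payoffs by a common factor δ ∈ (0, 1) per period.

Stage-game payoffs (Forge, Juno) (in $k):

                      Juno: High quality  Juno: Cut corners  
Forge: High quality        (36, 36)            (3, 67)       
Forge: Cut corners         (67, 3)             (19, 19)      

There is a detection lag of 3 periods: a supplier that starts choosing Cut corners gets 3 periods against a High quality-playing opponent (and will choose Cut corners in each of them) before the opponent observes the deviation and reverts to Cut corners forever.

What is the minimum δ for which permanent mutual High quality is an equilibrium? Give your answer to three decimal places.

Deviating for the 3 undetected periods gains 67−36 = 31 per period over cooperation, then loses 36−19 = 17 per period forever once punishment starts.
Gain: 31(1 + δ + … + δ^2); loss: 17·δ^3/(1−δ).
No profitable deviation ⇔ 31(1−δ^3) ≤ 17·δ^3, i.e. δ^3 ≥ 31/(31+17) = 31/48.
Hence δ ≥ (31/48)^(1/3) ≈ 0.864.

0.864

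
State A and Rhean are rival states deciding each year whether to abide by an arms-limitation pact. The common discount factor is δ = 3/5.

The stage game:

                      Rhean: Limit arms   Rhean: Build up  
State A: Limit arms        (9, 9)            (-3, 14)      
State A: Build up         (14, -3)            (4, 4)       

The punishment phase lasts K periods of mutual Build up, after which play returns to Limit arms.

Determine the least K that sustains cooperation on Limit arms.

3

IC: δ(1−δ^K)/(1−δ) ≥ (14−9)/(9−4) = 1.
With δ = 3/5: need 1 − δ^K ≥ 1·(1−3/5)/(3/5), i.e. δ^K ≤ 0.3333.
Since (3/5)^2 = 0.3600 and (3/5)^3 = 0.2160, the smallest such K is 3.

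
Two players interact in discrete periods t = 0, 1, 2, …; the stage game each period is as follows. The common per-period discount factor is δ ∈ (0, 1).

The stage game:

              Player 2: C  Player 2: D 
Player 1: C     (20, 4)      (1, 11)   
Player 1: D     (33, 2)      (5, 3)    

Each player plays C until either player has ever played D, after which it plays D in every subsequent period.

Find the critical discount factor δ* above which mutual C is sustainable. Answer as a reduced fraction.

Player 1's threshold: (33−20)/(33−5) = 13/28.
Player 2's threshold: (11−4)/(11−3) = 7/8.
13/28 < 7/8, so Player 2 binds and δ* = 7/8.

7/8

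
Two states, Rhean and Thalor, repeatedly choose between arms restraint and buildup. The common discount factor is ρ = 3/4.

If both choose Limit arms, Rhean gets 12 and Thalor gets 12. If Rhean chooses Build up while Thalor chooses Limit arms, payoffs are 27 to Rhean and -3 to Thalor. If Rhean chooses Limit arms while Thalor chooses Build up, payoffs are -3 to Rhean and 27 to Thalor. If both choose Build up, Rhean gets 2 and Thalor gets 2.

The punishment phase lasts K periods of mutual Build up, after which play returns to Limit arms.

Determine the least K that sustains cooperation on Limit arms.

3

IC: ρ(1−ρ^K)/(1−ρ) ≥ (27−12)/(12−2) = 3/2.
With ρ = 3/4: need 1 − ρ^K ≥ 3/2·(1−3/4)/(3/4), i.e. ρ^K ≤ 0.5000.
Since (3/4)^2 = 0.5625 and (3/4)^3 = 0.4219, the smallest such K is 3.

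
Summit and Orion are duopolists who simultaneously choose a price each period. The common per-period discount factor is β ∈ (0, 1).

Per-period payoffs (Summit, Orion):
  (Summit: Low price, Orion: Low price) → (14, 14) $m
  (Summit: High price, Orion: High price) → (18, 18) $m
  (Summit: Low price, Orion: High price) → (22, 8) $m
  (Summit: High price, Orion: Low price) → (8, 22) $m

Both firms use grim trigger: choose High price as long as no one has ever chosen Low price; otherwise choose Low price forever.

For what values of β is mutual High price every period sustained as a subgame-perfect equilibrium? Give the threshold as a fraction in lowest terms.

1/2

Under grim trigger the critical discount factor is (T−C)/(T−P) with T = 22, C = 18, P = 14.
β* = (22−18)/(22−14) = 4/8 = 1/2.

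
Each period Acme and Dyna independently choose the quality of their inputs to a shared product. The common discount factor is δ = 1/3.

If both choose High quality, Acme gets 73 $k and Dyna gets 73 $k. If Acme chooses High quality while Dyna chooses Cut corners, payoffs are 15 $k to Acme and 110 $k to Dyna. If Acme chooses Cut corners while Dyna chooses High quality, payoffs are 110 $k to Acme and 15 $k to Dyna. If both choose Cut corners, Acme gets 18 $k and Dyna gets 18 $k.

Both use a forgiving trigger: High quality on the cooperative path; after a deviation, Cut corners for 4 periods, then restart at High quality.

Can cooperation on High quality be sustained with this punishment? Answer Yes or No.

No

IC: δ+…+δ^4 ≥ (110−73)/(73−18) = 37/55.
At δ = 1/3: partial sum = 0.4938 < 0.6727. Cooperation not sustainable.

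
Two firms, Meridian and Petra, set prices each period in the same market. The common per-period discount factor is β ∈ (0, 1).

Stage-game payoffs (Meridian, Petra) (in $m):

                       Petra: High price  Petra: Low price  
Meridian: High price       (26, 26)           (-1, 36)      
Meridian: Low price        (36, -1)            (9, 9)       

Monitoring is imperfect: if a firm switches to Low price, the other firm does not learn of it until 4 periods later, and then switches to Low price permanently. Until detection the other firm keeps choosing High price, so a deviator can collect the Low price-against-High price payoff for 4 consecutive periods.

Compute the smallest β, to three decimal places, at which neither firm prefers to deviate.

Deviating for the 4 undetected periods gains 36−26 = 10 per period over cooperation, then loses 26−9 = 17 per period forever once punishment starts.
Gain: 10(1 + β + … + β^3); loss: 17·β^4/(1−β).
No profitable deviation ⇔ 10(1−β^4) ≤ 17·β^4, i.e. β^4 ≥ 10/(10+17) = 10/27.
Hence β ≥ (10/27)^(1/4) ≈ 0.780.

0.780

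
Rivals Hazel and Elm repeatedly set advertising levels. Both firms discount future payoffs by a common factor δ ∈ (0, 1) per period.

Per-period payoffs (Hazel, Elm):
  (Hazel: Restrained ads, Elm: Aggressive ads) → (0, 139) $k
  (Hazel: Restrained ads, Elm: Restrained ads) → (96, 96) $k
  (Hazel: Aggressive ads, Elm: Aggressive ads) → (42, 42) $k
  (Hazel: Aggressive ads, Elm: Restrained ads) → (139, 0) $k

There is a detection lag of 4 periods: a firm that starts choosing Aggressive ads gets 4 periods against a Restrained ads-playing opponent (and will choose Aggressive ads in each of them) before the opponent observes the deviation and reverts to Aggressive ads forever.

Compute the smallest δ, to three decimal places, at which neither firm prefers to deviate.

Deviating for the 4 undetected periods gains 139−96 = 43 per period over cooperation, then loses 96−42 = 54 per period forever once punishment starts.
Gain: 43(1 + δ + … + δ^3); loss: 54·δ^4/(1−δ).
No profitable deviation ⇔ 43(1−δ^4) ≤ 54·δ^4, i.e. δ^4 ≥ 43/(43+54) = 43/97.
Hence δ ≥ (43/97)^(1/4) ≈ 0.816.

0.816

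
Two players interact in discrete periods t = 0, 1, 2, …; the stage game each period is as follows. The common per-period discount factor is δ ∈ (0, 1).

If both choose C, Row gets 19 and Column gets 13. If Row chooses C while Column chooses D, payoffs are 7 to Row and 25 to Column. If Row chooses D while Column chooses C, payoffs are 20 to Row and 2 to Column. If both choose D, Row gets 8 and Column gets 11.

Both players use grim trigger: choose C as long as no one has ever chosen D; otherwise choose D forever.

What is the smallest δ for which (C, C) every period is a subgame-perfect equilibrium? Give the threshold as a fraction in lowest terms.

Row: cooperation gives 19 each period; deviation gives 20 once then 8 forever.
  19/(1−δ) ≥ 20 + 8δ/(1−δ) ⇒ δ ≥ 1/12.
Column: cooperation gives 13 each period; deviation gives 25 once then 11 forever.
  δ ≥ 12/14 = 6/7.
Both must hold, so the binding constraint is Column's: δ ≥ 6/7.

6/7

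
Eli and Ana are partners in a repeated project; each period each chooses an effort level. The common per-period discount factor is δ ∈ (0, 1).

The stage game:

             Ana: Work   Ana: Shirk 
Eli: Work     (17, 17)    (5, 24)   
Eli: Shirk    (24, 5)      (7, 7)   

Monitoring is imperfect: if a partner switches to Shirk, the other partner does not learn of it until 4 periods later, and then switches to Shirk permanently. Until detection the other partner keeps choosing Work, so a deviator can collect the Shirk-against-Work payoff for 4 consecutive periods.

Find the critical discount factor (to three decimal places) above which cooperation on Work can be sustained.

Deviating for the 4 undetected periods gains 24−17 = 7 per period over cooperation, then loses 17−7 = 10 per period forever once punishment starts.
Gain: 7(1 + δ + … + δ^3); loss: 10·δ^4/(1−δ).
No profitable deviation ⇔ 7(1−δ^4) ≤ 10·δ^4, i.e. δ^4 ≥ 7/(7+10) = 7/17.
Hence δ ≥ (7/17)^(1/4) ≈ 0.801.

0.801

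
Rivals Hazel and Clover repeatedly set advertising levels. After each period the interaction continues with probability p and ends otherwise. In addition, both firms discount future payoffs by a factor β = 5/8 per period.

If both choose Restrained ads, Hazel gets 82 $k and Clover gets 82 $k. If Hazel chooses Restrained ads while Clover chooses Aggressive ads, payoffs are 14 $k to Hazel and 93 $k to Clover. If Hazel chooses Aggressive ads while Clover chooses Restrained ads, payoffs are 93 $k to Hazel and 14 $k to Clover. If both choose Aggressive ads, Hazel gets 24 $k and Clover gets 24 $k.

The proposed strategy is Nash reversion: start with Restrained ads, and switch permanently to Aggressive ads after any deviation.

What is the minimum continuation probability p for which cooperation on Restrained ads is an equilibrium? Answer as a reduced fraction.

88/345

Expected continuation weight on next period's payoff is β·p = 5/8·p, which plays the role of the discount factor.
Cooperation requires 5/8·p ≥ (93−82)/(93−24) = 11/69, hence p ≥ 88/345.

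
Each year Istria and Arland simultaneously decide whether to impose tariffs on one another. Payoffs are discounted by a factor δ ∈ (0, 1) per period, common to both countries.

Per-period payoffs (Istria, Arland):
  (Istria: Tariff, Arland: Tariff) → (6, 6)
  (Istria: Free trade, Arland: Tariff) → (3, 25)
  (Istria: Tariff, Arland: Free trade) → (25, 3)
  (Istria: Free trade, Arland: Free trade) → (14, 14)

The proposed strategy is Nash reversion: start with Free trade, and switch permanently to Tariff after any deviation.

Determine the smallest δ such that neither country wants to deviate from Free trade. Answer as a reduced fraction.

Under grim trigger the critical discount factor is (T−C)/(T−P) with T = 25, C = 14, P = 6.
δ* = (25−14)/(25−6) = 11/19.

11/19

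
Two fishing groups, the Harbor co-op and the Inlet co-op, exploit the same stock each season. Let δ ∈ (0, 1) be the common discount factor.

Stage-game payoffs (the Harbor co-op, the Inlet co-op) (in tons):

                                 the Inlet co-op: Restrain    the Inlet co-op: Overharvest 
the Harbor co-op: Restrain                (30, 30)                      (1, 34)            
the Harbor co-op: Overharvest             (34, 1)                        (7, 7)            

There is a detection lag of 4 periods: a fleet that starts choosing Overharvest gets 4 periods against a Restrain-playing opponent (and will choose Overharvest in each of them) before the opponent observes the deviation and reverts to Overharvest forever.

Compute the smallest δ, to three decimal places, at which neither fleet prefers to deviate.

0.620

The best deviation is to choose Overharvest for all 4 undetected periods, earning 34 each, then 7 forever once detected.
Deviation value: 34(1−δ^4)/(1−δ) + 7δ^4/(1−δ); cooperation value: 30/(1−δ).
IC: 30 ≥ 34(1−δ^4) + 7δ^4 = 34 − 27δ^4.
So δ^4 ≥ 4/27, giving δ ≥ (4/27)^(1/4) ≈ 0.620.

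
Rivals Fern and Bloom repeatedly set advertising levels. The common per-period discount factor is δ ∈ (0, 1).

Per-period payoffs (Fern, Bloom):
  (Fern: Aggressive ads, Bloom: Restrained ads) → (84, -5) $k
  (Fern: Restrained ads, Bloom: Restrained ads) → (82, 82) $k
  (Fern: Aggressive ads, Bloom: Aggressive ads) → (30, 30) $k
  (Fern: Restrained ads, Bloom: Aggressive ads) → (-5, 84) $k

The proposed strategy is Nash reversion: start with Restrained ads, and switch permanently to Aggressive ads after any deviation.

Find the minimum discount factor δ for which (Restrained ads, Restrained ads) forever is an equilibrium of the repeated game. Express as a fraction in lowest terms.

Under grim trigger the critical discount factor is (T−C)/(T−P) with T = 84, C = 82, P = 30.
δ* = (84−82)/(84−30) = 2/54 = 1/27.

1/27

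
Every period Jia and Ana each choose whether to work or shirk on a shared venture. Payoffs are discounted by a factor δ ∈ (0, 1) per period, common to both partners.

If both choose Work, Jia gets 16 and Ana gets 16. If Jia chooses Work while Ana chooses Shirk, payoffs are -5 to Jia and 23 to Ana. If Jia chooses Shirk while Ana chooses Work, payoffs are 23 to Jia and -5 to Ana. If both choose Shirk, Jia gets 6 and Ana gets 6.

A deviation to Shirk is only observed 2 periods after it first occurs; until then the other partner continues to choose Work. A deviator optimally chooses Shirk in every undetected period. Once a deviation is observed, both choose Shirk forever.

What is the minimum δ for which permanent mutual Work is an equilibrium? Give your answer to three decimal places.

0.642

The best deviation is to choose Shirk for all 2 undetected periods, earning 23 each, then 6 forever once detected.
Deviation value: 23(1−δ^2)/(1−δ) + 6δ^2/(1−δ); cooperation value: 16/(1−δ).
IC: 16 ≥ 23(1−δ^2) + 6δ^2 = 23 − 17δ^2.
So δ^2 ≥ 7/17, giving δ ≥ (7/17)^(1/2) ≈ 0.642.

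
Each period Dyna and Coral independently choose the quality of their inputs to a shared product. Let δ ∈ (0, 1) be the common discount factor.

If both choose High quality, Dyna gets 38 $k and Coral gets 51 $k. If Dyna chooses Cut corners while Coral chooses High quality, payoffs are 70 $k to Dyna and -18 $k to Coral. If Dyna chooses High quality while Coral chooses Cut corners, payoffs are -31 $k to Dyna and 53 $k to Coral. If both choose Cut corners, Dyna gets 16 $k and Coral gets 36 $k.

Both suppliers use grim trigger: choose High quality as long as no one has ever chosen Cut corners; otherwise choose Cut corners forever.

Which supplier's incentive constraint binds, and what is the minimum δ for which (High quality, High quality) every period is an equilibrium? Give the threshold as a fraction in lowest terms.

Dyna; δ ≥ 16/27

Dyna: cooperation gives 38 each period; deviation gives 70 once then 16 forever.
  38/(1−δ) ≥ 70 + 16δ/(1−δ) ⇒ δ ≥ 32/54 = 16/27.
Coral: cooperation gives 51 each period; deviation gives 53 once then 36 forever.
  δ ≥ 2/17.
Both must hold, so the binding constraint is Dyna's: δ ≥ 16/27.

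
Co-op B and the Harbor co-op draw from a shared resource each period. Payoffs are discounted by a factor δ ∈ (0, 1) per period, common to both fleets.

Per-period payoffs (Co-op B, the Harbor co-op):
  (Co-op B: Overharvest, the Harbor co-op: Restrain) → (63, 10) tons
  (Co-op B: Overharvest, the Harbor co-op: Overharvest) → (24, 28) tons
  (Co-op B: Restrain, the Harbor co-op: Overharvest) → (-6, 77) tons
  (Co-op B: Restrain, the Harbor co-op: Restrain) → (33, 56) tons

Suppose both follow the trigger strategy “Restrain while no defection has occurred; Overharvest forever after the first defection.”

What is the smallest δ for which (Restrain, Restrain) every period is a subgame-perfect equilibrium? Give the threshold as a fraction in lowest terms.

10/13

Co-op B's threshold: (63−33)/(63−24) = 10/13.
the Harbor co-op's threshold: (77−56)/(77−28) = 3/7.
10/13 > 3/7, so Co-op B binds and δ* = 10/13.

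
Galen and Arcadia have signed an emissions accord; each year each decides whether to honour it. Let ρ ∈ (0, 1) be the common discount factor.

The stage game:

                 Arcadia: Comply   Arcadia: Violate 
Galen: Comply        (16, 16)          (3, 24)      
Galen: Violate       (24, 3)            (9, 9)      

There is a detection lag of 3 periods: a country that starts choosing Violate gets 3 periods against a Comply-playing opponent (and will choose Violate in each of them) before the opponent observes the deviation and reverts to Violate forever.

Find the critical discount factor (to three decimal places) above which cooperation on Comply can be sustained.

0.811

The best deviation is to choose Violate for all 3 undetected periods, earning 24 each, then 9 forever once detected.
Deviation value: 24(1−ρ^3)/(1−ρ) + 9ρ^3/(1−ρ); cooperation value: 16/(1−ρ).
IC: 16 ≥ 24(1−ρ^3) + 9ρ^3 = 24 − 15ρ^3.
So ρ^3 ≥ 8/15, giving ρ ≥ (8/15)^(1/3) ≈ 0.811.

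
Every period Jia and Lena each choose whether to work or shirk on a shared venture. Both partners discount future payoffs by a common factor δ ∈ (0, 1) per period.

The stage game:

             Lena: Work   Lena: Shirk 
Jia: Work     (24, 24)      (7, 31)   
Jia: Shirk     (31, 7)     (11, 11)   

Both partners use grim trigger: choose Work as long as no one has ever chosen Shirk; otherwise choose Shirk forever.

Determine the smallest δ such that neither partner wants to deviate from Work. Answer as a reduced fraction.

24/(1−δ) ≥ 31 + 11δ/(1−δ)
24 ≥ 31 − 20δ
δ ≥ 7/20.

7/20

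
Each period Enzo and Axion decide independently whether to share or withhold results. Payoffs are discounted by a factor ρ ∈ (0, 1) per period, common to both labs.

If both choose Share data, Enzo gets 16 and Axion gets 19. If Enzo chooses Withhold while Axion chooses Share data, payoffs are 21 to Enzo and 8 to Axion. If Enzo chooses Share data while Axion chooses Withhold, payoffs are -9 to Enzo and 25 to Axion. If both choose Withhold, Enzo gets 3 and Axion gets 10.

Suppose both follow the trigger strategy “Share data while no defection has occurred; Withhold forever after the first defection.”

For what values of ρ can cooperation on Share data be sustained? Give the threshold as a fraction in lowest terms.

2/5

Enzo: cooperation gives 16 each period; deviation gives 21 once then 3 forever.
  16/(1−ρ) ≥ 21 + 3ρ/(1−ρ) ⇒ ρ ≥ 5/18.
Axion: cooperation gives 19 each period; deviation gives 25 once then 10 forever.
  ρ ≥ 6/15 = 2/5.
Both must hold, so the binding constraint is Axion's: ρ ≥ 2/5.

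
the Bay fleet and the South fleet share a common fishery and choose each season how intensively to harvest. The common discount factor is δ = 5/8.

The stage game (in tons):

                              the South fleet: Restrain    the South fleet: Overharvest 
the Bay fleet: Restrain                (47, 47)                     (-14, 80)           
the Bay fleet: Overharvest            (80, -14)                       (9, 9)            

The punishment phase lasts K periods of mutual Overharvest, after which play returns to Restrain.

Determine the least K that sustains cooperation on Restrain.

IC: δ(1−δ^K)/(1−δ) ≥ (80−47)/(47−9) = 33/38.
With δ = 5/8: need 1 − δ^K ≥ 33/38·(1−5/8)/(5/8), i.e. δ^K ≤ 0.4789.
Since (5/8)^1 = 0.6250 and (5/8)^2 = 0.3906, the smallest such K is 2.

2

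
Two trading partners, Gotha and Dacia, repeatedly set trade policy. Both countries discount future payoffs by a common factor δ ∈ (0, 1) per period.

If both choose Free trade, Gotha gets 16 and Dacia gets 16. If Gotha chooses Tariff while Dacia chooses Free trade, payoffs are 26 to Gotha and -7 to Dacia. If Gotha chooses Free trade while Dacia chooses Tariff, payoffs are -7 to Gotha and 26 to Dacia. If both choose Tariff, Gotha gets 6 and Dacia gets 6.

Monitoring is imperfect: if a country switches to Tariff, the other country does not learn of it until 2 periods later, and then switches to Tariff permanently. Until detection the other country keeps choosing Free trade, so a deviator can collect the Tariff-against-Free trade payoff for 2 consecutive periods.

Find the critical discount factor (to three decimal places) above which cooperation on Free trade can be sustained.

0.707

A deviator earns 26 for 2 periods, then 6 forever; cooperating earns 16 forever. Multiplying the IC by (1−δ):
16 ≥ 26(1−δ^2) + 6δ^2, so 20·δ^2 ≥ 10 and δ^2 ≥ 1/2.
δ ≥ (1/2)^(1/2) ≈ 0.707.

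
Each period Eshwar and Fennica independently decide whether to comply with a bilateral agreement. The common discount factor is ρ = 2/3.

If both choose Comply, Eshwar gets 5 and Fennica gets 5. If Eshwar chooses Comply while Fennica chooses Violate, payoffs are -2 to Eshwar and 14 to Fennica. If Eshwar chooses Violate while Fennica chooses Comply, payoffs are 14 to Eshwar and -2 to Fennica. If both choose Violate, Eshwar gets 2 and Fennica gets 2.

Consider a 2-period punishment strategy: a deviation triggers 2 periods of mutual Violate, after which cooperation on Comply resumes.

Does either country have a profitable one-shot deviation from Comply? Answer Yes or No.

Yes

IC: ρ+…+ρ^2 ≥ (14−5)/(5−2) = 3.
At ρ = 2/3: partial sum = 1.1111 < 3.0000. Cooperation not sustainable.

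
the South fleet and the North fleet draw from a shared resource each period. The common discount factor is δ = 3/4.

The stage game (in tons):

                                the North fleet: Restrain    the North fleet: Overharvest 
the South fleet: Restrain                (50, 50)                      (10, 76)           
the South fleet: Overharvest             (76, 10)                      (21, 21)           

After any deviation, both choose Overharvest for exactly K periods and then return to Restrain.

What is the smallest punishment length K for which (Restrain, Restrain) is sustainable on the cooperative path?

Need Σ_{k=1}^{K} δ^k ≥ (76−50)/(50−21) = 0.8966 at δ = 3/4.
At K = 1 the sum is 0.7500 < 0.8966; at K = 2 it is 1.3125 ≥ 0.8966.
So the minimum punishment length is K = 2.

2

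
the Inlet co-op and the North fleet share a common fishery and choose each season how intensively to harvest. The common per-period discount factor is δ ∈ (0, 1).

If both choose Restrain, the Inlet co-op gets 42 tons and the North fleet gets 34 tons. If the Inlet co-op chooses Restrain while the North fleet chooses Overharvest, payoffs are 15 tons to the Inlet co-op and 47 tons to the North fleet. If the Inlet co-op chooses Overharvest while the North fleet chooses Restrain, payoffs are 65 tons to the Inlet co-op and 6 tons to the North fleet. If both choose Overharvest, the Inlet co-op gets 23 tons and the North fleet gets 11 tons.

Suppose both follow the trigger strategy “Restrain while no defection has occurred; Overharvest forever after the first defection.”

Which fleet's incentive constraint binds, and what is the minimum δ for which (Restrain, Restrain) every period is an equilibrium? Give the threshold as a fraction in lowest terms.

the Inlet co-op; δ ≥ 23/42

the Inlet co-op: cooperation gives 42 each period; deviation gives 65 once then 23 forever.
  42/(1−δ) ≥ 65 + 23δ/(1−δ) ⇒ δ ≥ 23/42.
the North fleet: cooperation gives 34 each period; deviation gives 47 once then 11 forever.
  δ ≥ 13/36.
Both must hold, so the binding constraint is the Inlet co-op's: δ ≥ 23/42.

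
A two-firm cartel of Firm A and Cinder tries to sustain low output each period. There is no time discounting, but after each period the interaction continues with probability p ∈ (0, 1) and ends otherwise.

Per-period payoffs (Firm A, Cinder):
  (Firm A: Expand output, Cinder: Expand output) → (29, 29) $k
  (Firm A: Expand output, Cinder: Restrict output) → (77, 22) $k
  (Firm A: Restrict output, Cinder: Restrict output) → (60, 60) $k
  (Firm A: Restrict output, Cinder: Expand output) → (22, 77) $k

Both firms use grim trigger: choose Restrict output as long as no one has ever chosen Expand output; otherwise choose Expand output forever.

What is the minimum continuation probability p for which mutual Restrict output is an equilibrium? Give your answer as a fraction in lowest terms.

Expected cooperation value is 60 + p·60 + p²·60 + … = 60/(1−p); deviation gives 77 + p·29/(1−p).
60 ≥ 77(1−p) + 29p ⇒ 48p ≥ 17 ⇒ p ≥ 17/48.

17/48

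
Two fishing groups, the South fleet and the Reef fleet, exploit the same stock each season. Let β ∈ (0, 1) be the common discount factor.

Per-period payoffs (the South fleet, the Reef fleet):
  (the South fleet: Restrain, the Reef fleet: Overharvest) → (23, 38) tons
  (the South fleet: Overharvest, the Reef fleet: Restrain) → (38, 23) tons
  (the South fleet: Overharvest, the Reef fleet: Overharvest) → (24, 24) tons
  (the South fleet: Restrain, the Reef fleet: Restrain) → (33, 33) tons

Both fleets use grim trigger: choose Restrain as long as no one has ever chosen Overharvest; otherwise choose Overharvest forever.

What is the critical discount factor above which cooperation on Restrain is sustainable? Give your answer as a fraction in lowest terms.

Cooperation forever yields 33 each period: 33/(1−β).
Deviating yields 38 once, then 24 forever: 38 + 24β/(1−β).
No profitable deviation requires 33/(1−β) ≥ 38 + 24β/(1−β).
Multiplying by (1−β): 33 ≥ 38(1−β) + 24β = 38 − 14β.
So 14β ≥ 5, i.e. β ≥ 5/14.

5/14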